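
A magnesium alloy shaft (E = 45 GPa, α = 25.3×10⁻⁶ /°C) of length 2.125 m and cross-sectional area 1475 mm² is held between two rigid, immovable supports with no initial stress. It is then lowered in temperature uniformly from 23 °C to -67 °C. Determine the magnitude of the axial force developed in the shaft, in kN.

Full restraint means ε = 0, so the stress is σ = EαΔT = 45×10³ × 25.3×10⁻⁶ × 90 = 102.5 MPa.
Axial force P = σA = 102.5 × 1475 = 151100 N = 151.1 kN, tensile.

P ≈ 151 kN (tensile)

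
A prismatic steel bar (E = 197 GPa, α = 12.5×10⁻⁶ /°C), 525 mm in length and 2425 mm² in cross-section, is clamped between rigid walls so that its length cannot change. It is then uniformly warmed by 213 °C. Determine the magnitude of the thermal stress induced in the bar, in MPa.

σ ≈ 525 MPa (compressive)

The supports are rigid, so the total axial strain is zero. The restrained thermal strain is ε = αΔT = 12.5×10⁻⁶ × 213 = 2662.5×10⁻⁶.
Hence σ = E·αΔT = 197×10³ × 2662.5×10⁻⁶ = 524.5 MPa, compressive.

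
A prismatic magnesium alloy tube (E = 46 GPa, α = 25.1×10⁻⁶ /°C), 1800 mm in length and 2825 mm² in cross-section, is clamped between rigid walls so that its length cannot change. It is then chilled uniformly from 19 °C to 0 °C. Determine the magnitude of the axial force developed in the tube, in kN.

With zero net strain, σ = E·αΔT = 46 GPa × 25.1×10⁻⁶ × 19 = 21.94 MPa.
Then P = σA = 21.94 × 2825 mm² = 61.97 kN, tensile.

P ≈ 62 kN (tensile)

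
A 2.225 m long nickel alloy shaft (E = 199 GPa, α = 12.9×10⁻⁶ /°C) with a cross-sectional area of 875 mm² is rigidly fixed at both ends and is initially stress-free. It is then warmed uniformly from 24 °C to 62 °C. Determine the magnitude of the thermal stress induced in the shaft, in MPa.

Because both ends are immovable the net strain is zero, and the suppressed thermal strain is αΔT = 12.9×10⁻⁶ × 38 = 490.2×10⁻⁶.
The stress required to suppress this strain is σ = Eε = 199×10³ × 490.2×10⁻⁶ = 97.55 MPa, compressive since the shaft is trying to expand.

σ ≈ 97.5 MPa (compressive)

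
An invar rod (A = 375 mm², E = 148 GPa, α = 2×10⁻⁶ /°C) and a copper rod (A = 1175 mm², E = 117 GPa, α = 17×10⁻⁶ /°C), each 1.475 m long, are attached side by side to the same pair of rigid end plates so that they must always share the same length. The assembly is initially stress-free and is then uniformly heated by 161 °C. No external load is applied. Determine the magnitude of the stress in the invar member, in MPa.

The copper has the larger α, so on heating it would change length more than the invar if both were free. The rigid plates force a common final length, so the copper is put into compression and the invar into tension, with equal and opposite forces P (no external load).
Compatibility of the two members (thermal + elastic change equal): (α₁ − α₂)ΔT = P·[1/(A₁E₁) + 1/(A₂E₂)].
|α₁ − α₂|·ΔT = 15×10⁻⁶ × 161 = 0.002415.
1/(A₁E₁) + 1/(A₂E₂) = 1/(375×148×10³) + 1/(1175×117×10³) = 2.529×10⁻⁸ N⁻¹.
P = 0.002415 / 2.529×10⁻⁸ = 95480 N = 95.48 kN.
σ_{invar} = P/A₁ = 95480/375 = 254.6 MPa, tensile.

σ ≈ 255 MPa (tensile)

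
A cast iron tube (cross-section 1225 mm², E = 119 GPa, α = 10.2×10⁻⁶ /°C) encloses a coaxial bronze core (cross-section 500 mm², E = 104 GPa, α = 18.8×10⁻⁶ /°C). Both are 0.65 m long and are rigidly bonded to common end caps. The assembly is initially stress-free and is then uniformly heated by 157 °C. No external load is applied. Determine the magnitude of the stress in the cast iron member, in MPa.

The bronze has the larger α, so on heating it would change length more than the cast iron if both were free. The rigid plates force a common final length, so the bronze is put into compression and the cast iron into tension, with equal and opposite forces P (no external load).
Equating the net (thermal + elastic) strains gives |α₁ − α₂|·ΔT = P·[1/(A₁E₁) + 1/(A₂E₂)].
|α₁ − α₂|·ΔT = 8.6×10⁻⁶ × 157 = 0.00135.
1/(A₁E₁) + 1/(A₂E₂) = 1/(1225×119×10³) + 1/(500×104×10³) = 2.609×10⁻⁸ N⁻¹.
P = 0.00135 / 2.609×10⁻⁸ = 51750 N = 51.75 kN.
σ_{cast iron} = P/A₁ = 51750/1225 = 42.25 MPa, tensile.

σ ≈ 42.2 MPa (tensile)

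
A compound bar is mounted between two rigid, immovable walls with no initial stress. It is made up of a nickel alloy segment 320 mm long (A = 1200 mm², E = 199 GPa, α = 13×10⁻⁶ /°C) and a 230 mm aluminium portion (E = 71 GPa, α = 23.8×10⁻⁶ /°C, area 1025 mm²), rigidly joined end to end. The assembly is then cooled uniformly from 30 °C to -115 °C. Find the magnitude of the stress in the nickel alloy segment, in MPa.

If the supports were absent, the total length change would be Σ αᵢΔT Lᵢ = 13×10⁻⁶×145×320 + 23.8×10⁻⁶×145×230 = 1.397 mm.
The walls prevent any net length change, so an axial force P (same in every segment) develops. Compatibility: P · Σ Lᵢ/(AᵢEᵢ) = δ_free.
The series flexibility is Σ Lᵢ/(AᵢEᵢ) = 320/(1200×199×10³) + 230/(1025×71×10³) = 4.5×10⁻⁶ mm/N.
Hence P = δ_free / Σ(L/AE) = 1.397/4.5×10⁻⁶ = 310.4 kN (tensile).
σ_{nickel alloy} = P / A = 310400 / 1200 = 258.7 MPa.

σ ≈ 259 MPa (tensile)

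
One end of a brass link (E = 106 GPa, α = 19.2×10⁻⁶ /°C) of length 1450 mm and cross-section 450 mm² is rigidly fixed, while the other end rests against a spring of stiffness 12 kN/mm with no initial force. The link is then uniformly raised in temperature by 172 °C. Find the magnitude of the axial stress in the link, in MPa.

σ ≈ 93.6 MPa (compressive)

Free thermal expansion: δ_free = αΔT L = 19.2×10⁻⁶ × 172 × 1450 = 4.788 mm.
With a force P in the spring, the elastic change of the link is PL/(AE) and that of the spring is P/k; compatibility requires their sum to equal δ_free.
So P = δ_free / [L/(AE) + 1/k] = 4.788 / [ 1450/(450×106×10³) + 1/(12×10³) ].
P = 4.788 / 0.0001137 = 42100 N.
σ = P/A = 42100/450 = 93.56 MPa.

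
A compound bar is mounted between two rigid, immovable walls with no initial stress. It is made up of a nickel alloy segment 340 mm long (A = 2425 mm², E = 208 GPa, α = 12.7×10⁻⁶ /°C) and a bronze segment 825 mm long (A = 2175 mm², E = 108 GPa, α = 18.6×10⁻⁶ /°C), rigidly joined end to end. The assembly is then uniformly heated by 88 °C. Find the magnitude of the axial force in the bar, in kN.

P ≈ 413 kN (compressive)

Free thermal expansion of the whole bar: Σ αᵢΔT Lᵢ = 12.7×10⁻⁶×88×340 + 18.6×10⁻⁶×88×825 = 1.73 mm.
Since the ends are fixed, an axial force P builds up, equal in every segment, with P · Σ Lᵢ/(AᵢEᵢ) = δ_free.
Σ Lᵢ/(AᵢEᵢ) = 340/(2425×208×10³) + 825/(2175×108×10³) = 4.186×10⁻⁶ mm/N.
P = 1.73 / 4.186×10⁻⁶ = 413300 N = 413.3 kN, compressive.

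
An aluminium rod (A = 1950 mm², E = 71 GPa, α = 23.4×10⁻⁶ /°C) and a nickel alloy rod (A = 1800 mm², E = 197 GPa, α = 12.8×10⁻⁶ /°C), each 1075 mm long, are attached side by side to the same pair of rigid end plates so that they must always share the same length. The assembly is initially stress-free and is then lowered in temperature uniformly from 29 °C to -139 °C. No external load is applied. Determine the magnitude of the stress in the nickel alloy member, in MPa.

σ ≈ 98.5 MPa (compressive)

Both members must finish at the same length. With the larger α, the aluminium tends to over-contract; the plates restrain it, putting the aluminium in tension and the nickel alloy in compression. With no external load the two internal forces are equal and opposite, magnitude P.
Setting the final lengths equal and cancelling L: (α₁ − α₂)ΔT = P/(A₁E₁) + P/(A₂E₂).
|α₁ − α₂|·ΔT = 10.6×10⁻⁶ × 168 = 0.001781.
1/(A₁E₁) + 1/(A₂E₂) = 1/(1950×71×10³) + 1/(1800×197×10³) = 1.004×10⁻⁸ N⁻¹.
P = 0.001781 / 1.004×10⁻⁸ = 177300 N = 177.3 kN.
σ_{nickel alloy} = P/A₂ = 177300/1800 = 98.51 MPa, compressive.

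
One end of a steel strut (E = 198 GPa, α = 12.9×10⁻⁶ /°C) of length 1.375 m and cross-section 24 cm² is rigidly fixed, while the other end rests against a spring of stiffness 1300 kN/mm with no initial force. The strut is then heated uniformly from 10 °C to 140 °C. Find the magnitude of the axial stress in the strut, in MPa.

If the spring were absent the strut would lengthen by αΔT L = 12.9×10⁻⁶ × 130 × 1375 = 2.306 mm.
Let P be the compressive force at the spring. The strut shortens elastically by PL/(AE) and the spring compresses by P/k; together these equal δ_free.
So P = δ_free / [L/(AE) + 1/k] = 2.306 / [ 1375/(2400×198×10³) + 1/(1300×10³) ].
P = 2.306 / 3.663×10⁻⁶ = 629500 N.
σ = P/A = 629500/2400 = 262.3 MPa.

σ ≈ 262 MPa (compressive)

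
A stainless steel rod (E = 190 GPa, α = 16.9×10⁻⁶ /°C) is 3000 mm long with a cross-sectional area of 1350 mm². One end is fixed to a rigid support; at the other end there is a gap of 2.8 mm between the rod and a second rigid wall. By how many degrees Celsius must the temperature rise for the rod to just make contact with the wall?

The gap closes when αΔT L = 2.8 mm, since the rod is still unstressed at that instant.
So ΔT = g/(αL) = 2.8/(16.9×10⁻⁶ × 3000) = 55.23 °C.

ΔT ≈ 55.2 °C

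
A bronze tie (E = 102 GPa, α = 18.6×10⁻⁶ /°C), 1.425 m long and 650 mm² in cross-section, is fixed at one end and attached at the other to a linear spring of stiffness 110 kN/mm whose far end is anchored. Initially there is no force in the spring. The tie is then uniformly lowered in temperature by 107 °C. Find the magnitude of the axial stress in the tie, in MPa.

σ ≈ 143 MPa (tensile)

The unrestrained thermal change is αΔT L = 18.6×10⁻⁶ × 107 × 1425 = 2.836 mm.
Let P be the tensile force in the spring. The tie extends elastically by PL/(AE) and the spring stretches by P/k; together these equal δ_free.
So P = δ_free / [L/(AE) + 1/k] = 2.836 / [ 1425/(650×102×10³) + 1/(110×10³) ].
P = 2.836 / 3.058×10⁻⁵ = 92730 N.
σ = P/A = 92730/650 = 142.7 MPa.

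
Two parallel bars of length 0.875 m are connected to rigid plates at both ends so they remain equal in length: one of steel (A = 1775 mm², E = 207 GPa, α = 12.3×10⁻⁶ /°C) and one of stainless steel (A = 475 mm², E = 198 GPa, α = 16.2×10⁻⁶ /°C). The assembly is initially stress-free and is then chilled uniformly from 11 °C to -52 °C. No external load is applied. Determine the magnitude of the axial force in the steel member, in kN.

P ≈ 18.4 kN (compressive in the steel)

Both members must finish at the same length. With the larger α, the stainless steel tends to over-contract; the plates restrain it, putting the stainless steel in tension and the steel in compression. With no external load the two internal forces are equal and opposite, magnitude P.
Equating the net (thermal + elastic) strains gives |α₁ − α₂|·ΔT = P·[1/(A₁E₁) + 1/(A₂E₂)].
|α₁ − α₂|·ΔT = 3.9×10⁻⁶ × 63 = 0.0002457.
1/(A₁E₁) + 1/(A₂E₂) = 1/(1775×207×10³) + 1/(475×198×10³) = 1.335×10⁻⁸ N⁻¹.
P = 0.0002457 / 1.335×10⁻⁸ = 18400 N = 18.4 kN.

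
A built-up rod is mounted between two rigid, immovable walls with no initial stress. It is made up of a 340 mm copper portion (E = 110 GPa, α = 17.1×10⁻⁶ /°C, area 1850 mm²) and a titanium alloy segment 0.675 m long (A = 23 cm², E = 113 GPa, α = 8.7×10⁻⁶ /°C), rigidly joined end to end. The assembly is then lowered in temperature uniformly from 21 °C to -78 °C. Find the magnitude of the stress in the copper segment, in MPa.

σ ≈ 147 MPa (tensile)

If the supports were absent, the total length change would be Σ αᵢΔT Lᵢ = 17.1×10⁻⁶×99×340 + 8.7×10⁻⁶×99×675 = 1.157 mm.
The rigid supports impose zero overall length change; the single axial force P common to all segments must satisfy P Σ Lᵢ/(AᵢEᵢ) = δ_free.
Σ Lᵢ/(AᵢEᵢ) = 340/(1850×110×10³) + 675/(2300×113×10³) = 4.268×10⁻⁶ mm/N.
Hence P = δ_free / Σ(L/AE) = 1.157/4.268×10⁻⁶ = 271.1 kN (tensile).
σ_{copper} = P / A = 271100 / 1850 = 146.5 MPa.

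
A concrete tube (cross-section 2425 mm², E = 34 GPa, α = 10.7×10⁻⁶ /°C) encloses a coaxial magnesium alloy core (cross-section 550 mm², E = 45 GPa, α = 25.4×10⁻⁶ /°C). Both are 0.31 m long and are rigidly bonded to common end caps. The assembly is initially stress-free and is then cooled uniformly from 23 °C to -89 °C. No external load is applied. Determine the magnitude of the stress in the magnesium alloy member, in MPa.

σ ≈ 57 MPa (tensile)

Both members must finish at the same length. With the larger α, the magnesium alloy tends to over-contract; the plates restrain it, putting the magnesium alloy in tension and the concrete in compression. With no external load the two internal forces are equal and opposite, magnitude P.
Compatibility of the two members (thermal + elastic change equal): (α₁ − α₂)ΔT = P·[1/(A₁E₁) + 1/(A₂E₂)].
|α₁ − α₂|·ΔT = 14.7×10⁻⁶ × 112 = 0.001646.
1/(A₁E₁) + 1/(A₂E₂) = 1/(2425×34×10³) + 1/(550×45×10³) = 5.253×10⁻⁸ N⁻¹.
So P = 0.001646 / 5.253×10⁻⁸ = 31.34 kN.
σ_{magnesium alloy} = P/A₂ = 31340/550 = 56.98 MPa, tensile.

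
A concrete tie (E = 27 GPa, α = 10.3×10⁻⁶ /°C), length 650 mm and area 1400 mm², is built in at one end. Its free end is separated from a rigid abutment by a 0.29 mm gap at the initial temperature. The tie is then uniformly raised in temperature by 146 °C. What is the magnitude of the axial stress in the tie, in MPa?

σ ≈ 28.6 MPa (compressive)

Free thermal elongation = αΔT L = 10.3×10⁻⁶ × 146 × 650 = 0.9775 mm.
This exceeds the 0.29 mm gap, so the wall pushes back. The portion of expansion that must be recovered elastically is δ_free − gap = 0.9775 − 0.29 = 0.6875 mm.
That suppressed elongation corresponds to σ = E·Δ/L = 27×10³ × 0.6875/650 = 28.56 MPa.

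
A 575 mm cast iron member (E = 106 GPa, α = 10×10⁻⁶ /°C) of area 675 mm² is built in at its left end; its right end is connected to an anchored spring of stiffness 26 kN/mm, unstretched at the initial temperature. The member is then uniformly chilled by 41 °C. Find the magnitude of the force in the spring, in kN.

Free thermal contraction: δ_free = αΔT L = 10×10⁻⁶ × 41 × 575 = 0.2357 mm.
With a force P in the spring, the elastic change of the member is PL/(AE) and that of the spring is P/k; compatibility requires their sum to equal δ_free.
So P = δ_free / [L/(AE) + 1/k] = 0.2357 / [ 575/(675×106×10³) + 1/(26×10³) ].
P = 0.2357 / 4.65×10⁻⁵ = 5070 N.

P ≈ 5.07 kN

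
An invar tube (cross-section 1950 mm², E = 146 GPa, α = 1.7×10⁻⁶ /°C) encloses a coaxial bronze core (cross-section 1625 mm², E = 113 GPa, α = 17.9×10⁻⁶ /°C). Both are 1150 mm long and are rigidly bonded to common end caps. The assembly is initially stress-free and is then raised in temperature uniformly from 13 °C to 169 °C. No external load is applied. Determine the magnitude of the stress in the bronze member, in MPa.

σ ≈ 174 MPa (compressive)

Equilibrium of a rigid end plate with no external load gives equal and opposite internal forces ±P in the two members. Since α_{bronze} > α_{invar}, heating drives the bronze into compression and the invar into tension.
Equating the net (thermal + elastic) strains gives |α₁ − α₂|·ΔT = P·[1/(A₁E₁) + 1/(A₂E₂)].
|α₁ − α₂|·ΔT = 16.2×10⁻⁶ × 156 = 0.002527.
1/(A₁E₁) + 1/(A₂E₂) = 1/(1950×146×10³) + 1/(1625×113×10³) = 8.958×10⁻⁹ N⁻¹.
So P = 0.002527 / 8.958×10⁻⁹ = 282.1 kN.
σ_{bronze} = P/A₂ = 282100/1625 = 173.6 MPa, compressive.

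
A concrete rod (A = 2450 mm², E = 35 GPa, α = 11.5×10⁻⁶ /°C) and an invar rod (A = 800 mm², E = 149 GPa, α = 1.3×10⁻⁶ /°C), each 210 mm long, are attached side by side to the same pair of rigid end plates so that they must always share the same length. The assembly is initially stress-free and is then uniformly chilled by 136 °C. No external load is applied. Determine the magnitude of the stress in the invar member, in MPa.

σ ≈ 86.5 MPa (compressive)

The concrete has the larger α, so on cooling it would change length more than the invar if both were free. The rigid plates force a common final length, so the concrete is put into tension and the invar into compression, with equal and opposite forces P (no external load).
Equating the net (thermal + elastic) strains gives |α₁ − α₂|·ΔT = P·[1/(A₁E₁) + 1/(A₂E₂)].
|α₁ − α₂|·ΔT = 10.2×10⁻⁶ × 136 = 0.001387.
1/(A₁E₁) + 1/(A₂E₂) = 1/(2450×35×10³) + 1/(800×149×10³) = 2.005×10⁻⁸ N⁻¹.
So P = 0.001387 / 2.005×10⁻⁸ = 69.18 kN.
σ_{invar} = P/A₂ = 69180/800 = 86.48 MPa, compressive.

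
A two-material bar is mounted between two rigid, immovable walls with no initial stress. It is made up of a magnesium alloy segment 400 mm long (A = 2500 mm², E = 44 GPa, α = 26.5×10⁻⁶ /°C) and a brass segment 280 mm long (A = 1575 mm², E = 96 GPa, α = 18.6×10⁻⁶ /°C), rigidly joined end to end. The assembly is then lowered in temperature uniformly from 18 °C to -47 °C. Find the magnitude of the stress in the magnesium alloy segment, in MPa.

σ ≈ 74.9 MPa (tensile)

With the walls removed the bar would change length by δ_free = Σ αᵢΔT Lᵢ = 26.5×10⁻⁶×65×400 + 18.6×10⁻⁶×65×280 = 1.028 mm.
The walls prevent any net length change, so an axial force P (same in every segment) develops. Compatibility: P · Σ Lᵢ/(AᵢEᵢ) = δ_free.
Σ Lᵢ/(AᵢEᵢ) = 400/(2500×44×10³) + 280/(1575×96×10³) = 5.488×10⁻⁶ mm/N.
P = 1.028 / 5.488×10⁻⁶ = 187200 N = 187.2 kN, tensile.
σ_{magnesium alloy} = P / A = 187200 / 2500 = 74.89 MPa.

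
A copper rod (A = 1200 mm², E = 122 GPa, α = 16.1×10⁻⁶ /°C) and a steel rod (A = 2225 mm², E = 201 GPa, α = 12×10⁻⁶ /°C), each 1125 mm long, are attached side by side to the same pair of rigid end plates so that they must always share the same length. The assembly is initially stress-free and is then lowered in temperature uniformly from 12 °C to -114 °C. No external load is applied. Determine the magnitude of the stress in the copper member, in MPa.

σ ≈ 47.5 MPa (tensile)

Both members must finish at the same length. With the larger α, the copper tends to over-contract; the plates restrain it, putting the copper in tension and the steel in compression. With no external load the two internal forces are equal and opposite, magnitude P.
Setting the final lengths equal and cancelling L: (α₁ − α₂)ΔT = P/(A₁E₁) + P/(A₂E₂).
|α₁ − α₂|·ΔT = 4.1×10⁻⁶ × 126 = 0.0005166.
1/(A₁E₁) + 1/(A₂E₂) = 1/(1200×122×10³) + 1/(2225×201×10³) = 9.067×10⁻⁹ N⁻¹.
So P = 0.0005166 / 9.067×10⁻⁹ = 56.98 kN.
σ_{copper} = P/A₁ = 56980/1200 = 47.48 MPa, tensile.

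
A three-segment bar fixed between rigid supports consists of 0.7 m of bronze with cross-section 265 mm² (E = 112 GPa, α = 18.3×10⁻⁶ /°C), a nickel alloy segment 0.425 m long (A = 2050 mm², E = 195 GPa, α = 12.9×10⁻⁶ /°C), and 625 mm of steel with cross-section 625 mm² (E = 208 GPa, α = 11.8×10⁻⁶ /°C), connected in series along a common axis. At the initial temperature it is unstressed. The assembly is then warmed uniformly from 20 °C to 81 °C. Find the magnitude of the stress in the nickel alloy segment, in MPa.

σ ≈ 25.9 MPa (compressive)

If the supports were absent, the total length change would be Σ αᵢΔT Lᵢ = 18.3×10⁻⁶×61×700 + 12.9×10⁻⁶×61×425 + 11.8×10⁻⁶×61×625 = 1.566 mm.
The rigid supports impose zero overall length change; the single axial force P common to all segments must satisfy P Σ Lᵢ/(AᵢEᵢ) = δ_free.
The series flexibility is Σ Lᵢ/(AᵢEᵢ) = 700/(265×112×10³) + 425/(2050×195×10³) + 625/(625×208×10³) = 2.946×10⁻⁵ mm/N.
P = 1.566 / 2.946×10⁻⁵ = 53150 N = 53.15 kN, compressive.
σ_{nickel alloy} = P / A = 53150 / 2050 = 25.93 MPa.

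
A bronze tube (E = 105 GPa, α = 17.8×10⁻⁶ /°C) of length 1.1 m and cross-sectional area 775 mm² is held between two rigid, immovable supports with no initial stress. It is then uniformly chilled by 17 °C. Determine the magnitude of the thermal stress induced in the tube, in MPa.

With length fixed, the mechanical strain must cancel the thermal strain αΔT = 17.8×10⁻⁶ × 17 = 302.6×10⁻⁶.
The stress required to suppress this strain is σ = Eε = 105×10³ × 302.6×10⁻⁶ = 31.77 MPa, tensile since the tube is trying to contract.

σ ≈ 31.8 MPa (tensile)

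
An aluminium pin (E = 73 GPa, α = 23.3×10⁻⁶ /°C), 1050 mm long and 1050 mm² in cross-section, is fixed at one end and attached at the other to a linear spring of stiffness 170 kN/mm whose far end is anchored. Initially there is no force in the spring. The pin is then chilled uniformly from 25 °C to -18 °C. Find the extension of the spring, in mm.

δ ≈ 0.316 mm

If the spring were absent the pin would shorten by αΔT L = 23.3×10⁻⁶ × 43 × 1050 = 1.052 mm.
With a force P in the spring, the elastic change of the pin is PL/(AE) and that of the spring is P/k; compatibility requires their sum to equal δ_free.
P [ L/(AE) + 1/k ] = δ_free → P [ 1050/(1050×73×10³) + 1/(170×10³) ] = 1.052.
P = 1.052 / 1.958×10⁻⁵ = 53730 N.
Spring extension = P/k = 53730/(170×10³) = 0.316 mm.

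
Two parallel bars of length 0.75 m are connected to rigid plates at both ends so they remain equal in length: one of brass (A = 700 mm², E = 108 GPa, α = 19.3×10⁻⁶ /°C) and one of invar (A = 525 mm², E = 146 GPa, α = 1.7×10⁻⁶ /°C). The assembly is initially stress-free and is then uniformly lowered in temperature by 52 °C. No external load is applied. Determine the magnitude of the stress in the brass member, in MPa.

σ ≈ 49.8 MPa (tensile)

Equilibrium of a rigid end plate with no external load gives equal and opposite internal forces ±P in the two members. Since α_{brass} > α_{invar}, cooling drives the brass into tension and the invar into compression.
Compatibility of the two members (thermal + elastic change equal): (α₁ − α₂)ΔT = P·[1/(A₁E₁) + 1/(A₂E₂)].
|α₁ − α₂|·ΔT = 17.6×10⁻⁶ × 52 = 0.0009152.
1/(A₁E₁) + 1/(A₂E₂) = 1/(700×108×10³) + 1/(525×146×10³) = 2.627×10⁻⁸ N⁻¹.
So P = 0.0009152 / 2.627×10⁻⁸ = 34.83 kN.
σ_{brass} = P/A₁ = 34830/700 = 49.76 MPa, tensile.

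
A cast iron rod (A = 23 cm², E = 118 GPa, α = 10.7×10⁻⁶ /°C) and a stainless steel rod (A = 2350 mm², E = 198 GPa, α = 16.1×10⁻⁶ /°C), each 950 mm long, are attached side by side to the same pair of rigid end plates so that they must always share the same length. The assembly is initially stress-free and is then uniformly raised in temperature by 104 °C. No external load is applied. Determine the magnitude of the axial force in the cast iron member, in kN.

Both members must finish at the same length. With the larger α, the stainless steel tends to over-expand; the plates restrain it, putting the stainless steel in compression and the cast iron in tension. With no external load the two internal forces are equal and opposite, magnitude P.
Compatibility of the two members (thermal + elastic change equal): (α₁ − α₂)ΔT = P·[1/(A₁E₁) + 1/(A₂E₂)].
|α₁ − α₂|·ΔT = 5.4×10⁻⁶ × 104 = 0.0005616.
1/(A₁E₁) + 1/(A₂E₂) = 1/(2300×118×10³) + 1/(2350×198×10³) = 5.834×10⁻⁹ N⁻¹.
P = 0.0005616 / 5.834×10⁻⁹ = 96270 N = 96.27 kN.

P ≈ 96.3 kN (tensile in the cast iron)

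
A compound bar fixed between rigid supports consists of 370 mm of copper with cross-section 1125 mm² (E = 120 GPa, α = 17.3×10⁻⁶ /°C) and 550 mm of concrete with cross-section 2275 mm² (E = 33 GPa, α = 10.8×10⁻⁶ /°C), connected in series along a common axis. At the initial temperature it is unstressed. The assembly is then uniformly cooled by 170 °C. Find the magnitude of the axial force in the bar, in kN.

Free thermal contraction of the whole bar: Σ αᵢΔT Lᵢ = 17.3×10⁻⁶×170×370 + 10.8×10⁻⁶×170×550 = 2.098 mm.
Since the ends are fixed, an axial force P builds up, equal in every segment, with P · Σ Lᵢ/(AᵢEᵢ) = δ_free.
Σ Lᵢ/(AᵢEᵢ) = 370/(1125×120×10³) + 550/(2275×33×10³) = 1.007×10⁻⁵ mm/N.
Hence P = δ_free / Σ(L/AE) = 2.098/1.007×10⁻⁵ = 208.4 kN (tensile).

P ≈ 208 kN (tensile)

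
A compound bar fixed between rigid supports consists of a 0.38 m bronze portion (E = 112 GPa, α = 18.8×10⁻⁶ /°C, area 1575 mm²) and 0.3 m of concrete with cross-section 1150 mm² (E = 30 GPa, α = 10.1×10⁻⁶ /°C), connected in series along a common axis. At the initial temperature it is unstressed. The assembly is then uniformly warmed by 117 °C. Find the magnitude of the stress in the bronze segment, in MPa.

Free thermal expansion of the whole bar: Σ αᵢΔT Lᵢ = 18.8×10⁻⁶×117×380 + 10.1×10⁻⁶×117×300 = 1.19 mm.
The walls prevent any net length change, so an axial force P (same in every segment) develops. Compatibility: P · Σ Lᵢ/(AᵢEᵢ) = δ_free.
Σ Lᵢ/(AᵢEᵢ) = 380/(1575×112×10³) + 300/(1150×30×10³) = 1.085×10⁻⁵ mm/N.
Hence P = δ_free / Σ(L/AE) = 1.19/1.085×10⁻⁵ = 109.7 kN (compressive).
σ_{bronze} = P / A = 109700 / 1575 = 69.66 MPa.

σ ≈ 69.7 MPa (compressive)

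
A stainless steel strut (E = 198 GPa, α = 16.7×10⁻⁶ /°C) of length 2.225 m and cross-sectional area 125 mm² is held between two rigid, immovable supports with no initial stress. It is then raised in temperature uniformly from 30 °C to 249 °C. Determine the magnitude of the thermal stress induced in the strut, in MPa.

σ ≈ 724 MPa (compressive)

The supports are rigid, so the total axial strain is zero. The restrained thermal strain is ε = αΔT = 16.7×10⁻⁶ × 219 = 3657.3×10⁻⁶.
Hence σ = E·αΔT = 198×10³ × 3657.3×10⁻⁶ = 724.1 MPa, compressive.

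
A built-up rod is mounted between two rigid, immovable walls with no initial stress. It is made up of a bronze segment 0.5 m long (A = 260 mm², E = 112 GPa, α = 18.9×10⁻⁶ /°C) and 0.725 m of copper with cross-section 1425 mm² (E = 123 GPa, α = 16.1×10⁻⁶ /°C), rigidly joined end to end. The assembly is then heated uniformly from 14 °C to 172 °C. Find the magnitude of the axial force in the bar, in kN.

P ≈ 157 kN (compressive)

Free thermal expansion of the whole bar: Σ αᵢΔT Lᵢ = 18.9×10⁻⁶×158×500 + 16.1×10⁻⁶×158×725 = 3.337 mm.
Since the ends are fixed, an axial force P builds up, equal in every segment, with P · Σ Lᵢ/(AᵢEᵢ) = δ_free.
Σ Lᵢ/(AᵢEᵢ) = 500/(260×112×10³) + 725/(1425×123×10³) = 2.131×10⁻⁵ mm/N.
Hence P = δ_free / Σ(L/AE) = 3.337/2.131×10⁻⁵ = 156.6 kN (compressive).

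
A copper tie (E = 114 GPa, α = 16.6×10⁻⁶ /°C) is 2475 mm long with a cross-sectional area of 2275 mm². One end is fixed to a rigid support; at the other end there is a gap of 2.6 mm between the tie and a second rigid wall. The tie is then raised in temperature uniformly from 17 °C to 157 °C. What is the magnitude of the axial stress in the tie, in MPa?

Free thermal elongation = αΔT L = 16.6×10⁻⁶ × 140 × 2475 = 5.752 mm.
The gap closes (δ_free > 2.6 mm) and the wall then resists a further 5.752 − 2.6 = 3.152 mm of expansion.
Compatibility: PL/(AE) = 3.152 mm, so σ = P/A = E × (3.152/2475) = 145.2 MPa.

σ ≈ 145 MPa (compressive)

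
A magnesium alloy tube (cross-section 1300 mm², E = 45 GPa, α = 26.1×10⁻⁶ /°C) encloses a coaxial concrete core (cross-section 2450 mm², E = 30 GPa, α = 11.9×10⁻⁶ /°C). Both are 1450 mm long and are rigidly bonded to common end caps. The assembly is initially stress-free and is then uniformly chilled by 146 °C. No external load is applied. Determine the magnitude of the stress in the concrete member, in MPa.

The magnesium alloy has the larger α, so on cooling it would change length more than the concrete if both were free. The rigid plates force a common final length, so the magnesium alloy is put into tension and the concrete into compression, with equal and opposite forces P (no external load).
Equating the net (thermal + elastic) strains gives |α₁ − α₂|·ΔT = P·[1/(A₁E₁) + 1/(A₂E₂)].
|α₁ − α₂|·ΔT = 14.2×10⁻⁶ × 146 = 0.002073.
1/(A₁E₁) + 1/(A₂E₂) = 1/(1300×45×10³) + 1/(2450×30×10³) = 3.07×10⁻⁸ N⁻¹.
P = 0.002073 / 3.07×10⁻⁸ = 67530 N = 67.53 kN.
σ_{concrete} = P/A₂ = 67530/2450 = 27.56 MPa, compressive.

σ ≈ 27.6 MPa (compressive)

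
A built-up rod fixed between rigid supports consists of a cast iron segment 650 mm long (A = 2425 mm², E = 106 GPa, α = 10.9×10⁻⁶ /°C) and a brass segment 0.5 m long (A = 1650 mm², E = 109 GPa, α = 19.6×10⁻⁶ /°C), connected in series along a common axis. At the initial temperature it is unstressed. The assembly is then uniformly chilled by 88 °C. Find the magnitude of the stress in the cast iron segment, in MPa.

σ ≈ 115 MPa (tensile)

With the walls removed the bar would change length by δ_free = Σ αᵢΔT Lᵢ = 10.9×10⁻⁶×88×650 + 19.6×10⁻⁶×88×500 = 1.486 mm.
The walls prevent any net length change, so an axial force P (same in every segment) develops. Compatibility: P · Σ Lᵢ/(AᵢEᵢ) = δ_free.
The series flexibility is Σ Lᵢ/(AᵢEᵢ) = 650/(2425×106×10³) + 500/(1650×109×10³) = 5.309×10⁻⁶ mm/N.
Hence P = δ_free / Σ(L/AE) = 1.486/5.309×10⁻⁶ = 279.9 kN (tensile).
σ_{cast iron} = P / A = 279900 / 2425 = 115.4 MPa.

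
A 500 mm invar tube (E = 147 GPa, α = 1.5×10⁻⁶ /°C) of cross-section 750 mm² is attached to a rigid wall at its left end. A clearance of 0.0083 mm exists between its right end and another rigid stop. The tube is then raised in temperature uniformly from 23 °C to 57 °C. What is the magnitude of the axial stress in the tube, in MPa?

σ ≈ 5.06 MPa (compressive)

If the wall were absent the tube would grow by αΔT L = 1.5×10⁻⁶ × 34 × 500 = 0.0255 mm.
This exceeds the 0.0083 mm gap, so the wall pushes back. The portion of expansion that must be recovered elastically is δ_free − gap = 0.0255 − 0.0083 = 0.0172 mm.
So σ = E(δ_free − g)/L = 147×10³ × 0.0172/500 = 5.057 MPa.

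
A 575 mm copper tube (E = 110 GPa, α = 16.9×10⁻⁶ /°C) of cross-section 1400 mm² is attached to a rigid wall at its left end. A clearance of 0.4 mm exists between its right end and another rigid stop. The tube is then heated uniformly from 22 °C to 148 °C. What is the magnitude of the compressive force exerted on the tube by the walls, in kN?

If the wall were absent the tube would grow by αΔT L = 16.9×10⁻⁶ × 126 × 575 = 1.224 mm.
This exceeds the 0.4 mm gap, so the wall pushes back. The portion of expansion that must be recovered elastically is δ_free − gap = 1.224 − 0.4 = 0.8244 mm.
Compatibility: PL/(AE) = 0.8244 mm, so σ = P/A = E × (0.8244/575) = 157.7 MPa.
P = σA = 157.7 × 1400 = 220.8 kN.

P ≈ 221 kN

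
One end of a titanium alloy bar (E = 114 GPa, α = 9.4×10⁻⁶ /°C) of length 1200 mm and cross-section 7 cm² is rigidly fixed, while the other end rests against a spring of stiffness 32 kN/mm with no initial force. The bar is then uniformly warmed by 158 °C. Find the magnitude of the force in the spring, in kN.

P ≈ 38.5 kN

Free thermal expansion: δ_free = αΔT L = 9.4×10⁻⁶ × 158 × 1200 = 1.782 mm.
With a force P in the spring, the elastic change of the bar is PL/(AE) and that of the spring is P/k; compatibility requires their sum to equal δ_free.
P [ L/(AE) + 1/k ] = δ_free → P [ 1200/(700×114×10³) + 1/(32×10³) ] = 1.782.
P = 1.782 / 4.629×10⁻⁵ = 38500 N.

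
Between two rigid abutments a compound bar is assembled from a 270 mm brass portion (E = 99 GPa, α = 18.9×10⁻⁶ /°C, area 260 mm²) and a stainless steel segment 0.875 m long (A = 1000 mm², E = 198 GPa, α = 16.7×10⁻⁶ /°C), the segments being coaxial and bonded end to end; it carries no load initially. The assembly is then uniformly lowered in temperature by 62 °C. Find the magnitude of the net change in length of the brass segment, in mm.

|ΔL| ≈ 0.544 mm

If the supports were absent, the total length change would be Σ αᵢΔT Lᵢ = 18.9×10⁻⁶×62×270 + 16.7×10⁻⁶×62×875 = 1.222 mm.
Since the ends are fixed, an axial force P builds up, equal in every segment, with P · Σ Lᵢ/(AᵢEᵢ) = δ_free.
Σ Lᵢ/(AᵢEᵢ) = 270/(260×99×10³) + 875/(1000×198×10³) = 1.491×10⁻⁵ mm/N.
So P = 1.222 / 1.491×10⁻⁵ = 81.99 kN, tensile.
For the brass segment, free thermal change = 18.9×10⁻⁶×62×270 = 0.3164 mm and elastic change from P = 81990×270/(260×99×10³) = 0.86 mm; these oppose, so the net change is 0.544 mm (segment lengthens).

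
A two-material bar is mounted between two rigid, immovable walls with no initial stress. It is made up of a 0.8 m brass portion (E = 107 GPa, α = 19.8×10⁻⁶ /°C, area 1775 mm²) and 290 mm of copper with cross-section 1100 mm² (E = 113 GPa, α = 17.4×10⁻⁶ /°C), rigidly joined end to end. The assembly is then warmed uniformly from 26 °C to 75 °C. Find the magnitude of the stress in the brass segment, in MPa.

If the supports were absent, the total length change would be Σ αᵢΔT Lᵢ = 19.8×10⁻⁶×49×800 + 17.4×10⁻⁶×49×290 = 1.023 mm.
The walls prevent any net length change, so an axial force P (same in every segment) develops. Compatibility: P · Σ Lᵢ/(AᵢEᵢ) = δ_free.
Σ Lᵢ/(AᵢEᵢ) = 800/(1775×107×10³) + 290/(1100×113×10³) = 6.545×10⁻⁶ mm/N.
So P = 1.023 / 6.545×10⁻⁶ = 156.4 kN, compressive.
σ_{brass} = P / A = 156400 / 1775 = 88.09 MPa.

σ ≈ 88.1 MPa (compressive)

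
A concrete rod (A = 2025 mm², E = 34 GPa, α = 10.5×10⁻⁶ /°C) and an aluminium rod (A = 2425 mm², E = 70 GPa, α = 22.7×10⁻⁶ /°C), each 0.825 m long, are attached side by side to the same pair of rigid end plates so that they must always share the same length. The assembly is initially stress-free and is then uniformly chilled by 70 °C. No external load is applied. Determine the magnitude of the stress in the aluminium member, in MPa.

σ ≈ 17.3 MPa (tensile)

Equilibrium of a rigid end plate with no external load gives equal and opposite internal forces ±P in the two members. Since α_{aluminium} > α_{concrete}, cooling drives the aluminium into tension and the concrete into compression.
Compatibility of the two members (thermal + elastic change equal): (α₁ − α₂)ΔT = P·[1/(A₁E₁) + 1/(A₂E₂)].
|α₁ − α₂|·ΔT = 12.2×10⁻⁶ × 70 = 0.000854.
1/(A₁E₁) + 1/(A₂E₂) = 1/(2025×34×10³) + 1/(2425×70×10³) = 2.042×10⁻⁸ N⁻¹.
P = 0.000854 / 2.042×10⁻⁸ = 41830 N = 41.83 kN.
σ_{aluminium} = P/A₂ = 41830/2425 = 17.25 MPa, tensile.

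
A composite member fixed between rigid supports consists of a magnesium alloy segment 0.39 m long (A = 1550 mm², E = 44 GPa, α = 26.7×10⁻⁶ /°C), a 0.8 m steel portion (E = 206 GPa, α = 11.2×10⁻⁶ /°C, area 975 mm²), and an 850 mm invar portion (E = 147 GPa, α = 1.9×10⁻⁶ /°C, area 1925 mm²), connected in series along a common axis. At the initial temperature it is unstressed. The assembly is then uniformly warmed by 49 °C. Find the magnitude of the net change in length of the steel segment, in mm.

|ΔL| ≈ 0.117 mm

If the supports were absent, the total length change would be Σ αᵢΔT Lᵢ = 26.7×10⁻⁶×49×390 + 11.2×10⁻⁶×49×800 + 1.9×10⁻⁶×49×850 = 1.028 mm.
Since the ends are fixed, an axial force P builds up, equal in every segment, with P · Σ Lᵢ/(AᵢEᵢ) = δ_free.
Σ Lᵢ/(AᵢEᵢ) = 390/(1550×44×10³) + 800/(975×206×10³) + 850/(1925×147×10³) = 1.271×10⁻⁵ mm/N.
P = 1.028 / 1.271×10⁻⁵ = 80940 N = 80.94 kN, compressive.
For the steel segment, free thermal change = 11.2×10⁻⁶×49×800 = 0.439 mm and elastic change from P = 80940×800/(975×206×10³) = 0.3224 mm; these oppose, so the net change is 0.117 mm (segment lengthens).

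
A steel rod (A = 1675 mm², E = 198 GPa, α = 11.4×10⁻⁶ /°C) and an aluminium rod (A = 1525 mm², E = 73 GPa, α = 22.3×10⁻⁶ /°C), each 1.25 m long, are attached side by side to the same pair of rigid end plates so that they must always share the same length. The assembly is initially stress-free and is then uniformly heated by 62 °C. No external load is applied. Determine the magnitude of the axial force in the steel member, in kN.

P ≈ 56.3 kN (tensile in the steel)

Equilibrium of a rigid end plate with no external load gives equal and opposite internal forces ±P in the two members. Since α_{aluminium} > α_{steel}, heating drives the aluminium into compression and the steel into tension.
Compatibility of the two members (thermal + elastic change equal): (α₁ − α₂)ΔT = P·[1/(A₁E₁) + 1/(A₂E₂)].
|α₁ − α₂|·ΔT = 10.9×10⁻⁶ × 62 = 0.0006758.
1/(A₁E₁) + 1/(A₂E₂) = 1/(1675×198×10³) + 1/(1525×73×10³) = 1.2×10⁻⁸ N⁻¹.
P = 0.0006758 / 1.2×10⁻⁸ = 56330 N = 56.33 kN.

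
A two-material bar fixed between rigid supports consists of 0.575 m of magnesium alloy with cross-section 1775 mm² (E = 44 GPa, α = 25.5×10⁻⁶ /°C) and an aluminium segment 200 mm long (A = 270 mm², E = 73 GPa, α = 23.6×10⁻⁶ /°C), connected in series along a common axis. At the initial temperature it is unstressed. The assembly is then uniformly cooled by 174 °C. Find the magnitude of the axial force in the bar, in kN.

P ≈ 193 kN (tensile)

Free thermal contraction of the whole bar: Σ αᵢΔT Lᵢ = 25.5×10⁻⁶×174×575 + 23.6×10⁻⁶×174×200 = 3.373 mm.
The walls prevent any net length change, so an axial force P (same in every segment) develops. Compatibility: P · Σ Lᵢ/(AᵢEᵢ) = δ_free.
Σ Lᵢ/(AᵢEᵢ) = 575/(1775×44×10³) + 200/(270×73×10³) = 1.751×10⁻⁵ mm/N.
Hence P = δ_free / Σ(L/AE) = 3.373/1.751×10⁻⁵ = 192.6 kN (tensile).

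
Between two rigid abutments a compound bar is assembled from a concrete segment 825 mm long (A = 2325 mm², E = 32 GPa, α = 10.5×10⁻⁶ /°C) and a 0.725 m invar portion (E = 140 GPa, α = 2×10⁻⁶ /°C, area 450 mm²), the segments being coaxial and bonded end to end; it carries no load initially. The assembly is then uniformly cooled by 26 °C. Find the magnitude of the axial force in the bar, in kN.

P ≈ 11.6 kN (tensile)

Free thermal contraction of the whole bar: Σ αᵢΔT Lᵢ = 10.5×10⁻⁶×26×825 + 2×10⁻⁶×26×725 = 0.2629 mm.
The rigid supports impose zero overall length change; the single axial force P common to all segments must satisfy P Σ Lᵢ/(AᵢEᵢ) = δ_free.
Σ Lᵢ/(AᵢEᵢ) = 825/(2325×32×10³) + 725/(450×140×10³) = 2.26×10⁻⁵ mm/N.
Hence P = δ_free / Σ(L/AE) = 0.2629/2.26×10⁻⁵ = 11.64 kN (tensile).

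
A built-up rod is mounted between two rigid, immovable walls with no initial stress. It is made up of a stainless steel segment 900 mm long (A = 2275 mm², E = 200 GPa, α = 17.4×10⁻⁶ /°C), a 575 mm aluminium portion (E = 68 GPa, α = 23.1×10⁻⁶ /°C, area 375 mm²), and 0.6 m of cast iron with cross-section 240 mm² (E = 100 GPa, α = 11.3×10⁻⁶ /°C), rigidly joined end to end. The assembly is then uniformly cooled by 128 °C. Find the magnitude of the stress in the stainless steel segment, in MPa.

σ ≈ 40.6 MPa (tensile)

Free thermal contraction of the whole bar: Σ αᵢΔT Lᵢ = 17.4×10⁻⁶×128×900 + 23.1×10⁻⁶×128×575 + 11.3×10⁻⁶×128×600 = 4.572 mm.
Since the ends are fixed, an axial force P builds up, equal in every segment, with P · Σ Lᵢ/(AᵢEᵢ) = δ_free.
The series flexibility is Σ Lᵢ/(AᵢEᵢ) = 900/(2275×200×10³) + 575/(375×68×10³) + 600/(240×100×10³) = 4.953×10⁻⁵ mm/N.
P = 4.572 / 4.953×10⁻⁵ = 92320 N = 92.32 kN, tensile.
σ_{stainless steel} = P / A = 92320 / 2275 = 40.58 MPa.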